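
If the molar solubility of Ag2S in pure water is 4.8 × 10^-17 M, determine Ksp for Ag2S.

Ag2S(s) ⇌ 2 Ag^+(aq) + S^2-(aq)
For each mole of Ag2S that dissolves: [Ag^+] = 2s, [S^2-] = s.
Ksp = [Ag^+]^2[S^2-]
Substituting: Ksp = (2s)^2s = 4s^3
With s = 4.8 × 10^-17: Ksp = 4.4 × 10^-49

Ksp = 4.4 x 10^-49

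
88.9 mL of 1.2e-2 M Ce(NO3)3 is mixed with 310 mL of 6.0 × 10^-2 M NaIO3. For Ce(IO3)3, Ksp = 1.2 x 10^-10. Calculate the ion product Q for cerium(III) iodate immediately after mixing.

Total volume = 88.9 + 310 = 398.9 mL.
[Ce^3+] = 1.2 x 10^-2 × (88.9/398.9) = 2.67 × 10^-3 M
[IO3^-] = 6.0 × 10^-2 × (310/398.9) = 4.66 × 10^-2 M
Ce(IO3)3(s) <=> Ce^3+ + 3 IO3^-, so Q = [Ce^3+][IO3^-]^3
Q = (2.67 x 10^-3)(4.66 x 10^-2)^3 = 2.7 × 10^-7
Q > Ksp, so Ce(IO3)3 will precipitate.

2.7 × 10^-7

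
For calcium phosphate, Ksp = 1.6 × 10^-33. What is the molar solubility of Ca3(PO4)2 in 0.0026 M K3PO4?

Ca3(PO4)2(s) <=> 3 Ca^2+(aq) + 2 PO4^3-(aq)
Ksp = [Ca^2+]^3[PO4^3-]^2
Let s be the molar solubility in this solution. [Ca^2+] = 3s, [PO4^3-] = 0.0026 + 2s ≈ 0.0026 (common-ion effect: PO4^3- is already 0.0026 M).
Ksp ≈ (3s)^3 × (0.0026)^2
s = 2.1 × 10^-10 M
Check: 2s = 4.1 × 10^-10 ≪ 0.0026, so the approximation is valid.

s ≈ 2.1e-10 M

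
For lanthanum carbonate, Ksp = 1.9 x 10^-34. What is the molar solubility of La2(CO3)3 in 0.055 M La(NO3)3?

s ≈ 1.3 × 10^-11 M

La2(CO3)3(s) ⇌ 2 La^3+ + 3 CO3^2-
Ksp = [La^3+]^2[CO3^2-]^3
If s mol/L dissolves here, [La^3+] = 0.055 + 2s ≈ 0.055, [CO3^2-] = 3s (Ksp is small, so little additional dissolves).
Ksp ≈ (0.055)^2 × (3s)^3
s = 1.3 × 10^-11 M
Check: 2s = 2.7 × 10^-11 ≪ 0.055, so the approximation is valid.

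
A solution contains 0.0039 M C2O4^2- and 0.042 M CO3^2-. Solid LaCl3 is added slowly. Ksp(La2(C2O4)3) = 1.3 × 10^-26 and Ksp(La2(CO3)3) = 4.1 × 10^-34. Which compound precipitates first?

La2(CO3)3

Precipitation of each salt starts when its ion product equals its Ksp.
For La2(C2O4)3: 1.3 × 10^-26 = (0.0039)^3 × [La^3+]^2  ⇒  [La^3+] = 4.7 × 10^-10 M.
For La2(CO3)3: 4.1 × 10^-34 = (0.042)^3 × [La^3+]^2  ⇒  [La^3+] = 2.4 × 10^-15 M.
The salt with the lower threshold [La^3+] precipitates first: La2(CO3)3.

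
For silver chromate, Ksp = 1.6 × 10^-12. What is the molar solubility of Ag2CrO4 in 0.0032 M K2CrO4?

Ag2CrO4(s) ⇌ 2 Ag^+ + CrO4^2-
Ksp = [Ag^+]^2[CrO4^2-]
Let s be the molar solubility in this solution. [Ag^+] = 2s, [CrO4^2-] = 0.0032 + s ≈ 0.0032 (Ksp is small, so little additional dissolves).
Ksp ≈ (2s)^2 × 0.0032
s = 1.1 × 10^-5 M
Check: s = 1.1 x 10^-5 ≪ 0.0032, so the approximation is valid.

s = 1.1e-5 M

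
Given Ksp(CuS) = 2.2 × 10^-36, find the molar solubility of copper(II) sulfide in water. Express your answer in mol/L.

s ≈ 1.5e-18 M

CuS(s) ⇌ Cu^2+(aq) + S^2-(aq)
Ksp = [Cu^2+][S^2-]
With molar solubility s: [Cu^2+] = s, [S^2-] = s.
Ksp = s × s = s^2
s = √(2.2 × 10^-36) = 1.5 × 10^-18 M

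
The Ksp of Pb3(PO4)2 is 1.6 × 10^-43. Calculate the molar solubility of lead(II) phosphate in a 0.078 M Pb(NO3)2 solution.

9.2 x 10^-21 M

Pb3(PO4)2(s) ⇌ 3 Pb^2+ + 2 PO4^3-
Ksp = [Pb^2+]^3[PO4^3-]^2
If s mol/L dissolves here, [Pb^2+] = 0.078 + 3s ≈ 0.078, [PO4^3-] = 2s (Ksp is small, so little additional dissolves).
Ksp ≈ (0.078)^3 × (2s)^2
s = 9.2 × 10^-21 M
Check: 3s = 2.8 × 10^-20 ≪ 0.078, so the approximation is valid.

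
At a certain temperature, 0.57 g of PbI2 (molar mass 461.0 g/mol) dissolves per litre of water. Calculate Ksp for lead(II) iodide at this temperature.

Molar solubility s = (5.7 x 10^-1 g/L) / (461.0 g/mol) = 1.24 × 10^-3 M.
PbI2(s) ⇌ Pb^2+ + 2 I^-
If s mol/L of PbI2 dissolves, [Pb^2+] = s and [I^-] = 2s.
Ksp = [Pb^2+][I^-]^2
Substituting: Ksp = s(2s)^2 = 4s^3
Ksp = 4 × (1.24 × 10^-3)^3 = 7.6 × 10^-9

Ksp ≈ 7.6e-9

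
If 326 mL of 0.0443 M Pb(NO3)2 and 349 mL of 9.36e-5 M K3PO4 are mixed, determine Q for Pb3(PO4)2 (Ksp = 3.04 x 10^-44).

Q ≈ 2.29 x 10^-14

Total volume = 326 + 349 = 675 mL.
[Pb^2+] = 4.43 × 10^-2 × (326/675) = 2.140 x 10^-2 M
[PO4^3-] = 9.36 × 10^-5 × (349/675) = 4.839 x 10^-5 M
Pb3(PO4)2(s) <=> 3 Pb^2+(aq) + 2 PO4^3-(aq), so Q = [Pb^2+]^3[PO4^3-]^2
Q = (2.140 × 10^-2)^3(4.839 × 10^-5)^2 = 2.29 x 10^-14
Q > Ksp, so Pb3(PO4)2 will precipitate.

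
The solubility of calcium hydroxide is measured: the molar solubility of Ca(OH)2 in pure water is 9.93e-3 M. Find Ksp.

Ca(OH)2(s) ⇌ Ca^2+(aq) + 2 OH^-(aq)
If s mol/L of Ca(OH)2 dissolves, [Ca^2+] = s and [OH^-] = 2s.
Ksp = [Ca^2+][OH^-]^2
Substituting: Ksp = s(2s)^2 = 4s^3
With s = 9.93 × 10^-3: Ksp = 3.92 × 10^-6

Ksp ≈ 3.92e-6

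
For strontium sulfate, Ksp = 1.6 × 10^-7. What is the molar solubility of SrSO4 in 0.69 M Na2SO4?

SrSO4(s) ⇌ Sr^2+ + SO4^2-
Ksp = [Sr^2+][SO4^2-]
Let s be the molar solubility in this solution. [Sr^2+] = s, [SO4^2-] = 0.69 + s ≈ 0.69 (since SO4^2- from Na2SO4 dominates).
Ksp ≈ s × 0.69
s = 2.3 x 10^-7 M
Check: s = 2.3 x 10^-7 ≪ 0.69, so the approximation is valid.

s ≈ 2.3 x 10^-7 M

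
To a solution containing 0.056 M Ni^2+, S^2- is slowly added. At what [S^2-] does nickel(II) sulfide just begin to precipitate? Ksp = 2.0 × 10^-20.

NiS(s) ⇌ Ni^2+(aq) + S^2-(aq)
Ksp = [Ni^2+][S^2-]
Precipitation begins when Q = Ksp. With [Ni^2+] = 0.056 M:
2.0 × 10^-20 = (0.056) × [S^2-]
[S^2-] = (2.0 × 10^-20 / 5.6 × 10^-2) = 3.6 × 10^-19 M

[S^2-] = 3.6 x 10^-19 M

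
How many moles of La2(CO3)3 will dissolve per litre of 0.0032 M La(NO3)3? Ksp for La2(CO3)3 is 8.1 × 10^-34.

1.4 × 10^-10 M

La2(CO3)3(s) ⇌ 2 La^3+(aq) + 3 CO3^2-(aq)
Ksp = [La^3+]^2[CO3^2-]^3
Let s be the molar solubility in this solution. [La^3+] = 0.0032 + 2s ≈ 0.0032, [CO3^2-] = 3s (common-ion effect: La^3+ is already 0.0032 M).
Ksp ≈ (0.0032)^2 × (3s)^3
s = 1.4 × 10^-10 M
Check: 2s = 2.9 × 10^-10 ≪ 0.0032, so the approximation is valid.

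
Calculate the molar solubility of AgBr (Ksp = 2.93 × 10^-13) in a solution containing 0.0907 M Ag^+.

s = 3.23 × 10^-12 M

AgBr(s) ⇌ Ag^+ + Br^-
Ksp = [Ag^+][Br^-]
Let s = moles of AgBr that dissolve per litre. [Ag^+] = 0.0907 + s ≈ 0.0907, [Br^-] = s (Ksp is small, so little additional dissolves).
Ksp ≈ 0.0907 × s
s = 3.23 x 10^-12 M
Check: s = 3.2 × 10^-12 ≪ 0.0907, so the approximation is valid.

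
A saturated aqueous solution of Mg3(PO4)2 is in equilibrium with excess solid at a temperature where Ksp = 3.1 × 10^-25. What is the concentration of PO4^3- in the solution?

Mg3(PO4)2(s) <=> 3 Mg^2+(aq) + 2 PO4^3-(aq)
Ksp = [Mg^2+]^3[PO4^3-]^2
With molar solubility s: [Mg^2+] = 3s, [PO4^3-] = 2s.
So Ksp = (3s)^3 × (2s)^2 = 108s^5
Solving, s = (3.1 × 10^-25/108)^(1/5) = 4.92 x 10^-6 M
[PO4^3-] = 2s = 9.8 × 10^-6 M

9.8 × 10^-6 M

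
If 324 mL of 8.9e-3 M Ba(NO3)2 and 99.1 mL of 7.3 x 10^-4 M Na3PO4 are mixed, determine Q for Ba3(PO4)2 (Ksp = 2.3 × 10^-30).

9.3e-15

Total volume = 324 + 99.1 = 423.1 mL.
[Ba^2+] = 8.9 × 10^-3 × (324/423.1) = 6.82 × 10^-3 M
[PO4^3-] = 7.3 × 10^-4 × (99.1/423.1) = 1.71 x 10^-4 M
Ba3(PO4)2(s) ⇌ 3 Ba^2+(aq) + 2 PO4^3-(aq), so Q = [Ba^2+]^3[PO4^3-]^2
Q = (6.82 × 10^-3)^3(1.71 × 10^-4)^2 = 9.3 × 10^-15
Q > Ksp, so Ba3(PO4)2 will precipitate.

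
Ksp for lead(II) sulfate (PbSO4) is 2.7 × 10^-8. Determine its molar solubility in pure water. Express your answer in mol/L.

s ≈ 1.6e-4 M

PbSO4(s) ⇌ Pb^2+ + SO4^2-
Ksp = [Pb^2+][SO4^2-]
For each mole of PbSO4 that dissolves: [Pb^2+] = s, [SO4^2-] = s.
Ksp = s^2
s = √(2.7 × 10^-8) = 1.6 x 10^-4 M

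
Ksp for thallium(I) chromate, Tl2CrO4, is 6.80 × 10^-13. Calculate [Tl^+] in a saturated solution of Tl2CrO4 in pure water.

[Tl^+] ≈ 1.11 × 10^-4 M

Tl2CrO4(s) ⇌ 2 Tl^+(aq) + CrO4^2-(aq)
Ksp = [Tl^+]^2[CrO4^2-]
With molar solubility s: [Tl^+] = 2s, [CrO4^2-] = s.
Substituting: Ksp = (2s)^2s = 4s^3
s^3 = 6.80 × 10^-13 / 4, so s = 5.540 × 10^-5 M
[Tl^+] = 2s = 1.11 × 10^-4 M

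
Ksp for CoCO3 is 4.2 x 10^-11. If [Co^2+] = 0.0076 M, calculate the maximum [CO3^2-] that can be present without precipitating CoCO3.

[CO3^2-] ≈ 5.5 x 10^-9 M

CoCO3(s) ⇌ Co^2+(aq) + CO3^2-(aq)
Ksp = [Co^2+][CO3^2-]
Precipitation begins when Q = Ksp. With [Co^2+] = 0.0076 M:
4.2 x 10^-11 = (0.0076) × [CO3^2-]
[CO3^2-] = (4.2 x 10^-11 / 7.6 × 10^-3) = 5.5 × 10^-9 M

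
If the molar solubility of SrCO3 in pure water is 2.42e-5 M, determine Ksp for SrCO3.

Ksp = 5.86 x 10^-10

SrCO3(s) <=> Sr^2+(aq) + CO3^2-(aq)
Let s = molar solubility. Then [Sr^2+] = s and [CO3^2-] = s.
Ksp = [Sr^2+][CO3^2-]
Ksp = s × s = s^2
Ksp = (2.42 x 10^-5)^2 = 5.86 × 10^-10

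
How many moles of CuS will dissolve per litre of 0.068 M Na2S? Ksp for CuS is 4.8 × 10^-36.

CuS(s) ⇌ Cu^2+(aq) + S^2-(aq)
Ksp = [Cu^2+][S^2-]
Let s = moles of CuS that dissolve per litre. [Cu^2+] = s, [S^2-] = 0.068 + s ≈ 0.068 (common-ion effect: S^2- is already 0.068 M).
Ksp ≈ s × 0.068
s = 7.1 x 10^-35 M
Check: s = 7.1 × 10^-35 ≪ 0.068, so the approximation is valid.

7.1 × 10^-35 M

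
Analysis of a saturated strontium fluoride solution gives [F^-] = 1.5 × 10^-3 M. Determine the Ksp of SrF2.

SrF2(s) ⇌ Sr^2+(aq) + 2 F^-(aq)
Stoichiometry gives [Sr^2+] = (1/2)[F^-] = 7.50 × 10^-4 M.
Ksp = [Sr^2+][F^-]^2
Ksp = 7.50 × 10^-4 × (1.5 × 10^-3)^2 = 1.7 × 10^-9

Ksp = 1.7 x 10^-9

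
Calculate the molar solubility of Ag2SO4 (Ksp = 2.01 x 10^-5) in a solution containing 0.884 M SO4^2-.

2.38e-3 M

Ag2SO4(s) ⇌ 2 Ag^+(aq) + SO4^2-(aq)
Ksp = [Ag^+]^2[SO4^2-]
If s mol/L dissolves here, [Ag^+] = 2s, [SO4^2-] = 0.884 + s ≈ 0.884 (since the SO4^2- already present dominates).
Ksp ≈ (2s)^2 × 0.884
s = 2.38 × 10^-3 M
Check: s = 2.4 × 10^-3 ≪ 0.884, so the approximation is valid.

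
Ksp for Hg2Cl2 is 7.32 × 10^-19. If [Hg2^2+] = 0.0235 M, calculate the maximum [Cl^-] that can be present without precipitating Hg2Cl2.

Hg2Cl2(s) <=> Hg2^2+ + 2 Cl^-
Ksp = [Hg2^2+][Cl^-]^2
Precipitation begins when Q = Ksp. With [Hg2^2+] = 0.0235 M:
7.32 × 10^-19 = (0.0235) × [Cl^-]^2
[Cl^-] = (7.32 × 10^-19 / 2.35 x 10^-2)^(1/2) = 5.58 x 10^-9 M

[Cl^-] = 5.58e-9 M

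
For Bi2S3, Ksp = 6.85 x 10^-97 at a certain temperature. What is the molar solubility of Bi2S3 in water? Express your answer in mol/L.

s = 2.29e-20 M

Bi2S3(s) ⇌ 2 Bi^3+ + 3 S^2-
Ksp = [Bi^3+]^2[S^2-]^3
Let s = molar solubility. Then [Bi^3+] = 2s and [S^2-] = 3s.
Substituting: Ksp = (2s)^2(3s)^3 = 108s^5
s^5 = 6.85 x 10^-97 / 108, so s = 2.29 × 10^-20 M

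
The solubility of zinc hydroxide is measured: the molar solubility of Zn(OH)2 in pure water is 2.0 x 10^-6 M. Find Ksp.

Ksp ≈ 3.2e-17

Zn(OH)2(s) ⇌ Zn^2+(aq) + 2 OH^-(aq)
For each mole of Zn(OH)2 that dissolves: [Zn^2+] = s, [OH^-] = 2s.
Ksp = [Zn^2+][OH^-]^2
Ksp = s(2s)^2 = 4s^3
Ksp = 4 × (2.0 x 10^-6)^3 = 3.2 × 10^-17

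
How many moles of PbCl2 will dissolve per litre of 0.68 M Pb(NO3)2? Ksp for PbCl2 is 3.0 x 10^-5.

PbCl2(s) ⇌ Pb^2+(aq) + 2 Cl^-(aq)
Ksp = [Pb^2+][Cl^-]^2
Let s be the molar solubility in this solution. [Pb^2+] = 0.68 + s ≈ 0.68, [Cl^-] = 2s (common-ion effect: Pb^2+ is already 0.68 M).
Ksp ≈ 0.68 × (2s)^2
s = 3.3 x 10^-3 M
Check: s = 3.3 x 10^-3 ≪ 0.68, so the approximation is valid.

3.3e-3 M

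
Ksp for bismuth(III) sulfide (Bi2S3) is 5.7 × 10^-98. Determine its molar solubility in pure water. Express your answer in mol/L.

1.4e-20 M

Bi2S3(s) ⇌ 2 Bi^3+ + 3 S^2-
Ksp = [Bi^3+]^2[S^2-]^3
For each mole of Bi2S3 that dissolves: [Bi^3+] = 2s, [S^2-] = 3s.
Ksp = (2s)^2(3s)^3 = 108s^5
s = (5.7 × 10^-98 / 108)^(1/5) = 1.4 × 10^-20 M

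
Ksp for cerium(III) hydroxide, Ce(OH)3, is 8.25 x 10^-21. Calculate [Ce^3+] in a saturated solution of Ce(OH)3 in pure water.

Ce(OH)3(s) ⇌ Ce^3+(aq) + 3 OH^-(aq)
Ksp = [Ce^3+][OH^-]^3
If s mol/L of Ce(OH)3 dissolves, [Ce^3+] = s and [OH^-] = 3s.
Substituting: Ksp = s(3s)^3 = 27s^4
s^4 = 8.25 x 10^-21 / 27, so s = 4.181 × 10^-6 M
[Ce^3+] = s = 4.18 × 10^-6 M

[Ce^3+] ≈ 4.18 x 10^-6 M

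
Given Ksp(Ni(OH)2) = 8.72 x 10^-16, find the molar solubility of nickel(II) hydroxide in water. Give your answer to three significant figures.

6.02 × 10^-6 M

Ni(OH)2(s) <=> Ni^2+(aq) + 2 OH^-(aq)
Ksp = [Ni^2+][OH^-]^2
Let s = molar solubility. Then [Ni^2+] = s and [OH^-] = 2s.
So Ksp = s × (2s)^2 = 4s^3
s = (8.72 x 10^-16 / 4)^(1/3) = 6.02 × 10^-6 M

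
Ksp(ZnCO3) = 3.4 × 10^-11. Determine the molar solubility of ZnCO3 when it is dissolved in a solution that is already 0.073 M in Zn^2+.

s ≈ 4.7e-10 M

ZnCO3(s) ⇌ Zn^2+(aq) + CO3^2-(aq)
Ksp = [Zn^2+][CO3^2-]
If s mol/L dissolves here, [Zn^2+] = 0.073 + s ≈ 0.073, [CO3^2-] = s (since the Zn^2+ already present dominates).
Ksp ≈ 0.073 × s
s = 4.7 x 10^-10 M
Check: s = 4.7 × 10^-10 ≪ 0.073, so the approximation is valid.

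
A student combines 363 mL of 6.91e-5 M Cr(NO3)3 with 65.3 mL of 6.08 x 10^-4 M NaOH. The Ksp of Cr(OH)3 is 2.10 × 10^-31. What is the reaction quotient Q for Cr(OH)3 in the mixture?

4.66e-17

Total volume = 363 + 65.3 = 428.3 mL.
[Cr^3+] = 6.91 × 10^-5 × (363/428.3) = 5.856 × 10^-5 M
[OH^-] = 6.08 x 10^-4 × (65.3/428.3) = 9.270 x 10^-5 M
Cr(OH)3(s) ⇌ Cr^3+(aq) + 3 OH^-(aq), so Q = [Cr^3+][OH^-]^3
Q = (5.856 x 10^-5)(9.270 x 10^-5)^3 = 4.66 × 10^-17
Q > Ksp, so Cr(OH)3 will precipitate.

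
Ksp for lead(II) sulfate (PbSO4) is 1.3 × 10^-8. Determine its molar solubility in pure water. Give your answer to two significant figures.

s = 1.1 × 10^-4 M

PbSO4(s) ⇌ Pb^2+(aq) + SO4^2-(aq)
Ksp = [Pb^2+][SO4^2-]
Let s = molar solubility. Then [Pb^2+] = s and [SO4^2-] = s.
Ksp = s × s = s^2
s = √(1.3 × 10^-8) = 1.1 × 10^-4 M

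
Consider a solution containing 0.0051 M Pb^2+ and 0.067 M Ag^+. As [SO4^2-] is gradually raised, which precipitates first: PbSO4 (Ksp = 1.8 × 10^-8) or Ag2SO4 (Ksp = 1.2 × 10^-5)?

PbSO4

Each salt begins to precipitate when Q = Ksp, i.e. when [SO4^2-] reaches its threshold.
For PbSO4: 1.8 × 10^-8 = 0.0051 × [SO4^2-]  ⇒  [SO4^2-] = 3.5 × 10^-6 M.
For Ag2SO4: 1.2 × 10^-5 = (0.067)^2 × [SO4^2-]  ⇒  [SO4^2-] = 2.7 × 10^-3 M.
The salt with the lower threshold [SO4^2-] precipitates first: PbSO4.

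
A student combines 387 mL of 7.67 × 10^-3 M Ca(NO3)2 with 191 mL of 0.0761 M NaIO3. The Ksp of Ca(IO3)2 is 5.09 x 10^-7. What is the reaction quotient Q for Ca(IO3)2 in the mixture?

Q = 3.25 × 10^-6

Total volume = 387 + 191 = 578 mL.
[Ca^2+] = 7.67 × 10^-3 × (387/578) = 5.135 x 10^-3 M
[IO3^-] = 7.61 × 10^-2 × (191/578) = 2.515 x 10^-2 M
Ca(IO3)2(s) <=> Ca^2+(aq) + 2 IO3^-(aq), so Q = [Ca^2+][IO3^-]^2
Q = (5.135 × 10^-3)(2.515 × 10^-2)^2 = 3.25 x 10^-6
Q > Ksp, so Ca(IO3)2 will precipitate.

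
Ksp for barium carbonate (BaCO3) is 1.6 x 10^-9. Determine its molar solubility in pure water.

BaCO3(s) ⇌ Ba^2+ + CO3^2-
Ksp = [Ba^2+][CO3^2-]
If s mol/L of BaCO3 dissolves, [Ba^2+] = s and [CO3^2-] = s.
Ksp = (s)(s) = s^2
s = √(1.6 x 10^-9) = 4.0 x 10^-5 M

4.0 × 10^-5 M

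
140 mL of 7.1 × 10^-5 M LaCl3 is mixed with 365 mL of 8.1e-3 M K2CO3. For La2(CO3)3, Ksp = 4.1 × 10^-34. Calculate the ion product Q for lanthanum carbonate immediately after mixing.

Q = 7.8 × 10^-17

Total volume = 140 + 365 = 505 mL.
[La^3+] = 7.1 × 10^-5 × (140/505) = 1.97 x 10^-5 M
[CO3^2-] = 8.1 x 10^-3 × (365/505) = 5.85 × 10^-3 M
La2(CO3)3(s) ⇌ 2 La^3+(aq) + 3 CO3^2-(aq), so Q = [La^3+]^2[CO3^2-]^3
Q = (1.97 x 10^-5)^2(5.85 x 10^-3)^3 = 7.8 x 10^-17
Q > Ksp, so La2(CO3)3 will precipitate.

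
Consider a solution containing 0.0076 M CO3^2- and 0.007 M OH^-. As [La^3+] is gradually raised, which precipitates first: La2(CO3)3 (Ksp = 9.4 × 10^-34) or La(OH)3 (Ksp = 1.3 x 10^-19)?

Precipitation of each salt starts when its ion product equals its Ksp.
For La2(CO3)3: 9.4 × 10^-34 = (0.0076)^3 × [La^3+]^2  ⇒  [La^3+] = 4.6 × 10^-14 M.
For La(OH)3: 1.3 x 10^-19 = (0.007)^3 × [La^3+]  ⇒  [La^3+] = 3.8 × 10^-13 M.
The salt with the lower threshold [La^3+] precipitates first: La2(CO3)3.

La2(CO3)3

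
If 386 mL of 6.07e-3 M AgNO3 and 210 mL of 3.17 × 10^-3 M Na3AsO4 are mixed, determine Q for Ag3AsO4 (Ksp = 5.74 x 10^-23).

6.79 × 10^-11

Total volume = 386 + 210 = 596 mL.
[Ag^+] = 6.07 × 10^-3 × (386/596) = 3.931 × 10^-3 M
[AsO4^3-] = 3.17 x 10^-3 × (210/596) = 1.117 × 10^-3 M
Ag3AsO4(s) ⇌ 3 Ag^+ + AsO4^3-, so Q = [Ag^+]^3[AsO4^3-]
Q = (3.931 × 10^-3)^3(1.117 x 10^-3) = 6.79 × 10^-11
Q > Ksp, so Ag3AsO4 will precipitate.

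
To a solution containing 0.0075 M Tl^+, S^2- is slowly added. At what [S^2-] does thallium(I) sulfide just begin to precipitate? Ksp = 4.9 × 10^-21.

Tl2S(s) ⇌ 2 Tl^+(aq) + S^2-(aq)
Ksp = [Tl^+]^2[S^2-]
Precipitation begins when Q = Ksp. With [Tl^+] = 0.0075 M:
4.9 × 10^-21 = (0.0075)^2 × [S^2-]
[S^2-] = (4.9 × 10^-21 / 5.63 × 10^-5) = 8.7 × 10^-17 M

[S^2-] ≈ 8.7e-17 M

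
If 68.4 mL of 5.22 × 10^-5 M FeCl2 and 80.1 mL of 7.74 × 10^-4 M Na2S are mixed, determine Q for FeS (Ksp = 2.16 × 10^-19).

Total volume = 68.4 + 80.1 = 148.5 mL.
[Fe^2+] = 5.22 × 10^-5 × (68.4/148.5) = 2.404 × 10^-5 M
[S^2-] = 7.74 × 10^-4 × (80.1/148.5) = 4.175 × 10^-4 M
FeS(s) ⇌ Fe^2+(aq) + S^2-(aq), so Q = [Fe^2+][S^2-]
Q = (2.404 x 10^-5)(4.175 × 10^-4) = 1.00 × 10^-8
Q > Ksp, so FeS will precipitate.

Q ≈ 1.00 × 10^-8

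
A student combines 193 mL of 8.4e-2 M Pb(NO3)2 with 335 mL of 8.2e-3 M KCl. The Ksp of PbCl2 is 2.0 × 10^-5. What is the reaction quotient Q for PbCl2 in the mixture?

Q ≈ 8.3e-7

Total volume = 193 + 335 = 528 mL.
[Pb^2+] = 8.4 × 10^-2 × (193/528) = 3.07 × 10^-2 M
[Cl^-] = 8.2 x 10^-3 × (335/528) = 5.20 × 10^-3 M
PbCl2(s) ⇌ Pb^2+ + 2 Cl^-, so Q = [Pb^2+][Cl^-]^2
Q = (3.07 × 10^-2)(5.20 × 10^-3)^2 = 8.3 x 10^-7
Q < Ksp, so no precipitate of PbCl2 forms.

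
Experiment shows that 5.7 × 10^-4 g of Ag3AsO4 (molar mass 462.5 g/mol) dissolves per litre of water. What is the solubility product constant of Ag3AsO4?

Molar solubility s = (5.7 × 10^-4 g/L) / (462.5 g/mol) = 1.23 × 10^-6 M.
Ag3AsO4(s) <=> 3 Ag^+ + AsO4^3-
If s mol/L of Ag3AsO4 dissolves, [Ag^+] = 3s and [AsO4^3-] = s.
Ksp = [Ag^+]^3[AsO4^3-]
So Ksp = (3s)^3 × s = 27s^4
Ksp = 27 × (1.23 × 10^-6)^4 = 6.2 × 10^-23

Ksp = 6.2 × 10^-23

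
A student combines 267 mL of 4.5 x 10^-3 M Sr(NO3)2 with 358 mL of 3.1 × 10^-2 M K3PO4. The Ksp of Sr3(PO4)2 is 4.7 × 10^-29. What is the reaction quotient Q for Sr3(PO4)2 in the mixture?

Q = 2.2 × 10^-12

Total volume = 267 + 358 = 625 mL.
[Sr^2+] = 4.5 × 10^-3 × (267/625) = 1.92 × 10^-3 M
[PO4^3-] = 3.1 × 10^-2 × (358/625) = 1.78 x 10^-2 M
Sr3(PO4)2(s) <=> 3 Sr^2+ + 2 PO4^3-, so Q = [Sr^2+]^3[PO4^3-]^2
Q = (1.92 x 10^-3)^3(1.78 x 10^-2)^2 = 2.2 × 10^-12
Q > Ksp, so Sr3(PO4)2 will precipitate.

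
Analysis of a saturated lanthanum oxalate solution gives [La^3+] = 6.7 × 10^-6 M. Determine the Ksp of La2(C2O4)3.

4.6 × 10^-26

La2(C2O4)3(s) ⇌ 2 La^3+(aq) + 3 C2O4^2-(aq)
Stoichiometry gives [C2O4^2-] = (3/2)[La^3+] = 1.01 × 10^-5 M.
Ksp = [La^3+]^2[C2O4^2-]^3
Ksp = (6.7 x 10^-6)^2 × (1.01 x 10^-5)^3 = 4.6 x 10^-26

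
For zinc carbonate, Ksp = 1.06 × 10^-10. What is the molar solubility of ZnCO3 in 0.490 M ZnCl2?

ZnCO3(s) <=> Zn^2+ + CO3^2-
Ksp = [Zn^2+][CO3^2-]
Let s be the molar solubility in this solution. [Zn^2+] = 0.490 + s ≈ 0.490, [CO3^2-] = s (common-ion effect: Zn^2+ is already 0.490 M).
Ksp ≈ 0.490 × s
s = 2.16 × 10^-10 M
Check: s = 2.2 × 10^-10 ≪ 0.490, so the approximation is valid.

2.16e-10 M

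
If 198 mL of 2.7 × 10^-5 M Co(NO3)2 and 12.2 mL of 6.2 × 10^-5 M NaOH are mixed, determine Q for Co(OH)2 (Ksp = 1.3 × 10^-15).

3.3e-16

Total volume = 198 + 12.2 = 210.2 mL.
[Co^2+] = 2.7 × 10^-5 × (198/210.2) = 2.54 × 10^-5 M
[OH^-] = 6.2 x 10^-5 × (12.2/210.2) = 3.60 × 10^-6 M
Co(OH)2(s) <=> Co^2+ + 2 OH^-, so Q = [Co^2+][OH^-]^2
Q = (2.54 × 10^-5)(3.60 × 10^-6)^2 = 3.3 x 10^-16
Q < Ksp, so no precipitate of Co(OH)2 forms.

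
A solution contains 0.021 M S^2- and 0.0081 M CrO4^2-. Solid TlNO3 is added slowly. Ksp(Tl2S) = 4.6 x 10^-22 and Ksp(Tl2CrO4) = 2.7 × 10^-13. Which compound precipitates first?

Precipitation of each salt starts when its ion product equals its Ksp.
For Tl2S: 4.6 x 10^-22 = 0.021 × [Tl^+]^2  ⇒  [Tl^+] = 1.5 × 10^-10 M.
For Tl2CrO4: 2.7 × 10^-13 = 0.0081 × [Tl^+]^2  ⇒  [Tl^+] = 5.8 × 10^-6 M.
The salt with the lower threshold [Tl^+] precipitates first: Tl2S.

Tl2S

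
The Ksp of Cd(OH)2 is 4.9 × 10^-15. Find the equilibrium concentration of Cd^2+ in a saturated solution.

[Cd^2+] = 1.1 x 10^-5 M

Cd(OH)2(s) ⇌ Cd^2+ + 2 OH^-
Ksp = [Cd^2+][OH^-]^2
With molar solubility s: [Cd^2+] = s, [OH^-] = 2s.
Substituting: Ksp = s(2s)^2 = 4s^3
Solving, s = (4.9 × 10^-15/4)^(1/3) = 1.07 × 10^-5 M
[Cd^2+] = s = 1.1 × 10^-5 M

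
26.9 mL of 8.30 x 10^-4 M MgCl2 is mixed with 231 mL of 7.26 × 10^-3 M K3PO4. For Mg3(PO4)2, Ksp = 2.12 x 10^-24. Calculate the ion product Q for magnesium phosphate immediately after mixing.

2.74 × 10^-17

Total volume = 26.9 + 231 = 257.9 mL.
[Mg^2+] = 8.30 x 10^-4 × (26.9/257.9) = 8.657 × 10^-5 M
[PO4^3-] = 7.26 × 10^-3 × (231/257.9) = 6.503 x 10^-3 M
Mg3(PO4)2(s) <=> 3 Mg^2+(aq) + 2 PO4^3-(aq), so Q = [Mg^2+]^3[PO4^3-]^2
Q = (8.657 x 10^-5)^3(6.503 x 10^-3)^2 = 2.74 x 10^-17
Q > Ksp, so Mg3(PO4)2 will precipitate.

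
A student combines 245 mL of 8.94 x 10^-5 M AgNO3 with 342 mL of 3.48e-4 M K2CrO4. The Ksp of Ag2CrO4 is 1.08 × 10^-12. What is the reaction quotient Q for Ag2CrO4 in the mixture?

Q ≈ 2.82 x 10^-13

Total volume = 245 + 342 = 587 mL.
[Ag^+] = 8.94 x 10^-5 × (245/587) = 3.731 × 10^-5 M
[CrO4^2-] = 3.48 x 10^-4 × (342/587) = 2.028 × 10^-4 M
Ag2CrO4(s) ⇌ 2 Ag^+ + CrO4^2-, so Q = [Ag^+]^2[CrO4^2-]
Q = (3.731 × 10^-5)^2(2.028 × 10^-4) = 2.82 x 10^-13
Q < Ksp, so no precipitate of Ag2CrO4 forms.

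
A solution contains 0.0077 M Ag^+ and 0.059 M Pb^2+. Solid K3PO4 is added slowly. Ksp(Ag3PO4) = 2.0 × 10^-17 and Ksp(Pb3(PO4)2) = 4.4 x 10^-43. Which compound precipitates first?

Each salt begins to precipitate when Q = Ksp, i.e. when [PO4^3-] reaches its threshold.
For Ag3PO4: 2.0 × 10^-17 = (0.0077)^3 × [PO4^3-]  ⇒  [PO4^3-] = 4.4 x 10^-11 M.
For Pb3(PO4)2: 4.4 x 10^-43 = (0.059)^3 × [PO4^3-]^2  ⇒  [PO4^3-] = 4.6 x 10^-20 M.
The salt with the lower threshold [PO4^3-] precipitates first: Pb3(PO4)2.

Pb3(PO4)2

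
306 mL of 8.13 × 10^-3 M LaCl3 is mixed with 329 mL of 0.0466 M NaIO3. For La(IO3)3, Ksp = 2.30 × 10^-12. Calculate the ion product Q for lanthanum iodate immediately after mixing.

Total volume = 306 + 329 = 635 mL.
[La^3+] = 8.13 × 10^-3 × (306/635) = 3.918 × 10^-3 M
[IO3^-] = 4.66 x 10^-2 × (329/635) = 2.414 x 10^-2 M
La(IO3)3(s) <=> La^3+ + 3 IO3^-, so Q = [La^3+][IO3^-]^3
Q = (3.918 × 10^-3)(2.414 x 10^-2)^3 = 5.51 x 10^-8
Q > Ksp, so La(IO3)3 will precipitate.

Q ≈ 5.51 x 10^-8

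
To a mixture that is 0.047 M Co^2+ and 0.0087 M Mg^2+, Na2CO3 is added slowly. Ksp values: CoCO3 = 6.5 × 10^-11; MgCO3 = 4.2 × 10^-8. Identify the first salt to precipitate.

CoCO3

Each salt begins to precipitate when Q = Ksp, i.e. when [CO3^2-] reaches its threshold.
For CoCO3: 6.5 × 10^-11 = 0.047 × [CO3^2-]  ⇒  [CO3^2-] = 1.4 × 10^-9 M.
For MgCO3: 4.2 × 10^-8 = 0.0087 × [CO3^2-]  ⇒  [CO3^2-] = 4.8 × 10^-6 M.
The salt with the lower threshold [CO3^2-] precipitates first: CoCO3.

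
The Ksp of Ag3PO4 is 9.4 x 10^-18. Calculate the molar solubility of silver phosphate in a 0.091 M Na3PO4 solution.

1.6 x 10^-6 M

Ag3PO4(s) ⇌ 3 Ag^+(aq) + PO4^3-(aq)
Ksp = [Ag^+]^3[PO4^3-]
If s mol/L dissolves here, [Ag^+] = 3s, [PO4^3-] = 0.091 + s ≈ 0.091 (Ksp is small, so little additional dissolves).
Ksp ≈ (3s)^3 × 0.091
s = 1.6 × 10^-6 M
Check: s = 1.6 x 10^-6 ≪ 0.091, so the approximation is valid.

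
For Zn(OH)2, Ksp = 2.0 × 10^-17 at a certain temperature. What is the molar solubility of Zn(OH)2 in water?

s ≈ 1.7e-6 M

Zn(OH)2(s) <=> Zn^2+(aq) + 2 OH^-(aq)
Ksp = [Zn^2+][OH^-]^2
If s mol/L of Zn(OH)2 dissolves, [Zn^2+] = s and [OH^-] = 2s.
Substituting: Ksp = s(2s)^2 = 4s^3
s = (2.0 × 10^-17 / 4)^(1/3) = 1.7 × 10^-6 M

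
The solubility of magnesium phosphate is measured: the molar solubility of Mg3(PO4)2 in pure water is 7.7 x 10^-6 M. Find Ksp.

Mg3(PO4)2(s) ⇌ 3 Mg^2+ + 2 PO4^3-
For each mole of Mg3(PO4)2 that dissolves: [Mg^2+] = 3s, [PO4^3-] = 2s.
Ksp = [Mg^2+]^3[PO4^3-]^2
Substituting: Ksp = (3s)^3(2s)^2 = 108s^5
Ksp = 108 × (7.7 × 10^-6)^5 = 2.9 × 10^-24

Ksp = 2.9 x 10^-24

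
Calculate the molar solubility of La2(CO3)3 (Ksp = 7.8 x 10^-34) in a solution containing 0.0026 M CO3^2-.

s ≈ 1.1 × 10^-13 M

La2(CO3)3(s) ⇌ 2 La^3+(aq) + 3 CO3^2-(aq)
Ksp = [La^3+]^2[CO3^2-]^3
Let s = moles of La2(CO3)3 that dissolve per litre. [La^3+] = 2s, [CO3^2-] = 0.0026 + 3s ≈ 0.0026 (since the CO3^2- already present dominates).
Ksp ≈ (2s)^2 × (0.0026)^3
s = 1.1 × 10^-13 M
Check: 3s = 3.2 x 10^-13 ≪ 0.0026, so the approximation is valid.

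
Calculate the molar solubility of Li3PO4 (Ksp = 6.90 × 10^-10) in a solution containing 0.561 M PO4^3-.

Li3PO4(s) <=> 3 Li^+ + PO4^3-
Ksp = [Li^+]^3[PO4^3-]
Let s be the molar solubility in this solution. [Li^+] = 3s, [PO4^3-] = 0.561 + s ≈ 0.561 (since the PO4^3- already present dominates).
Ksp ≈ (3s)^3 × 0.561
s = 3.57 x 10^-4 M
Check: s = 3.6 x 10^-4 ≪ 0.561, so the approximation is valid.

3.57e-4 M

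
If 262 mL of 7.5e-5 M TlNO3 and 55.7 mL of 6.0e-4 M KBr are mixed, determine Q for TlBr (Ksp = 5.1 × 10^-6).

6.5 x 10^-9

Total volume = 262 + 55.7 = 317.7 mL.
[Tl^+] = 7.5 x 10^-5 × (262/317.7) = 6.19 × 10^-5 M
[Br^-] = 6.0 × 10^-4 × (55.7/317.7) = 1.05 × 10^-4 M
TlBr(s) <=> Tl^+(aq) + Br^-(aq), so Q = [Tl^+][Br^-]
Q = (6.19 x 10^-5)(1.05 × 10^-4) = 6.5 × 10^-9
Q < Ksp, so no precipitate of TlBr forms.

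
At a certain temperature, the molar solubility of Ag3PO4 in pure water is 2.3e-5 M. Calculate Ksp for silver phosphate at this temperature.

Ag3PO4(s) ⇌ 3 Ag^+(aq) + PO4^3-(aq)
Let s = molar solubility. Then [Ag^+] = 3s and [PO4^3-] = s.
Ksp = [Ag^+]^3[PO4^3-]
Substituting: Ksp = (3s)^3s = 27s^4
Ksp = 27 × (2.3 × 10^-5)^4 = 7.6 × 10^-18

Ksp = 7.6 × 10^-18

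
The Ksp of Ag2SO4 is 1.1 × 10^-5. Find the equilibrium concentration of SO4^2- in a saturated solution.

Ag2SO4(s) ⇌ 2 Ag^+(aq) + SO4^2-(aq)
Ksp = [Ag^+]^2[SO4^2-]
For each mole of Ag2SO4 that dissolves: [Ag^+] = 2s, [SO4^2-] = s.
Ksp = (2s)^2s = 4s^3
Solving, s = (1.1 × 10^-5/4)^(1/3) = 1.40 x 10^-2 M
[SO4^2-] = s = 1.4 x 10^-2 M

[SO4^2-] ≈ 1.4 × 10^-2 M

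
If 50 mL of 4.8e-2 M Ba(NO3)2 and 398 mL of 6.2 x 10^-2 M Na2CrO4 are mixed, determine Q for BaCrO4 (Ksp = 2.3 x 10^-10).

Total volume = 50 + 398 = 448 mL.
[Ba^2+] = 4.8 × 10^-2 × (50/448) = 5.36 × 10^-3 M
[CrO4^2-] = 6.2 × 10^-2 × (398/448) = 5.51 × 10^-2 M
BaCrO4(s) ⇌ Ba^2+(aq) + CrO4^2-(aq), so Q = [Ba^2+][CrO4^2-]
Q = (5.36 x 10^-3)(5.51 × 10^-2) = 3.0 × 10^-4
Q > Ksp, so BaCrO4 will precipitate.

Q ≈ 3.0 x 10^-4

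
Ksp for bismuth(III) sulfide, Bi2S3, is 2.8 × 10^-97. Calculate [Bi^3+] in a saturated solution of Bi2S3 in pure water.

3.8e-20 M

Bi2S3(s) ⇌ 2 Bi^3+ + 3 S^2-
Ksp = [Bi^3+]^2[S^2-]^3
Let s = molar solubility. Then [Bi^3+] = 2s and [S^2-] = 3s.
Ksp = (2s)^2(3s)^3 = 108s^5
s = (2.8 × 10^-97 / 108)^(1/5) = 1.92 x 10^-20 M
[Bi^3+] = 2s = 3.8 x 10^-20 M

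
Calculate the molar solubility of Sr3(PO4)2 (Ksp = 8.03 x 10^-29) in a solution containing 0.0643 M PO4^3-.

s = 8.96e-10 M

Sr3(PO4)2(s) ⇌ 3 Sr^2+ + 2 PO4^3-
Ksp = [Sr^2+]^3[PO4^3-]^2
If s mol/L dissolves here, [Sr^2+] = 3s, [PO4^3-] = 0.0643 + 2s ≈ 0.0643 (Ksp is small, so little additional dissolves).
Ksp ≈ (3s)^3 × (0.0643)^2
s = 8.96 x 10^-10 M
Check: 2s = 1.8 × 10^-9 ≪ 0.0643, so the approximation is valid.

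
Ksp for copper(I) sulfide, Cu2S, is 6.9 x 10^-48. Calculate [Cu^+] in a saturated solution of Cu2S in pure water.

Cu2S(s) ⇌ 2 Cu^+(aq) + S^2-(aq)
Ksp = [Cu^+]^2[S^2-]
For each mole of Cu2S that dissolves: [Cu^+] = 2s, [S^2-] = s.
So Ksp = (2s)^2 × s = 4s^3
s^3 = 6.9 x 10^-48 / 4, so s = 1.20 × 10^-16 M
[Cu^+] = 2s = 2.4 × 10^-16 M

[Cu^+] = 2.4 x 10^-16 M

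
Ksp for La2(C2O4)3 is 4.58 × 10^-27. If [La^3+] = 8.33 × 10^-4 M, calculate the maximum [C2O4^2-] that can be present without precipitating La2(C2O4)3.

[C2O4^2-] = 1.88e-7 M

La2(C2O4)3(s) ⇌ 2 La^3+(aq) + 3 C2O4^2-(aq)
Ksp = [La^3+]^2[C2O4^2-]^3
Precipitation begins when Q = Ksp. With [La^3+] = 8.33 × 10^-4 M:
4.58 × 10^-27 = (8.33 × 10^-4)^2 × [C2O4^2-]^3
[C2O4^2-] = (4.58 × 10^-27 / 6.939 x 10^-7)^(1/3) = 1.88 × 10^-7 M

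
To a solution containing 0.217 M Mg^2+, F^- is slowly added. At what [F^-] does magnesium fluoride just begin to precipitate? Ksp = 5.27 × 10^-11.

MgF2(s) <=> Mg^2+ + 2 F^-
Ksp = [Mg^2+][F^-]^2
Precipitation begins when Q = Ksp. With [Mg^2+] = 0.217 M:
5.27 × 10^-11 = (0.217) × [F^-]^2
[F^-] = (5.27 × 10^-11 / 2.17 × 10^-1)^(1/2) = 1.56 x 10^-5 M

[F^-] = 1.56 x 10^-5 M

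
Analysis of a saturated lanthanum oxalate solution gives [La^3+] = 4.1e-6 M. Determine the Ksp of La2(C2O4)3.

3.9 × 10^-27

La2(C2O4)3(s) <=> 2 La^3+ + 3 C2O4^2-
Stoichiometry gives [C2O4^2-] = (3/2)[La^3+] = 6.15 × 10^-6 M.
Ksp = [La^3+]^2[C2O4^2-]^3
Ksp = (4.1 × 10^-6)^2 × (6.15 × 10^-6)^3 = 3.9 x 10^-27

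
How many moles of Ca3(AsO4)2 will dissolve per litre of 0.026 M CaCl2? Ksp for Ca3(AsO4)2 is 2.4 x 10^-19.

s ≈ 5.8e-8 M

Ca3(AsO4)2(s) <=> 3 Ca^2+ + 2 AsO4^3-
Ksp = [Ca^2+]^3[AsO4^3-]^2
If s mol/L dissolves here, [Ca^2+] = 0.026 + 3s ≈ 0.026, [AsO4^3-] = 2s (common-ion effect: Ca^2+ is already 0.026 M).
Ksp ≈ (0.026)^3 × (2s)^2
s = 5.8 x 10^-8 M
Check: 3s = 1.8 × 10^-7 ≪ 0.026, so the approximation is valid.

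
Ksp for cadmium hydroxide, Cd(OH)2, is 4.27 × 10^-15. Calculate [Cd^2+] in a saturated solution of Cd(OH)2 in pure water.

1.02 × 10^-5 M

Cd(OH)2(s) ⇌ Cd^2+ + 2 OH^-
Ksp = [Cd^2+][OH^-]^2
With molar solubility s: [Cd^2+] = s, [OH^-] = 2s.
Ksp = s(2s)^2 = 4s^3
s = (4.27 × 10^-15 / 4)^(1/3) = 1.022 x 10^-5 M
[Cd^2+] = s = 1.02 × 10^-5 M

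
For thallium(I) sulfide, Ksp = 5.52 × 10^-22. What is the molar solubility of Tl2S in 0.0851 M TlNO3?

s = 7.62 × 10^-20 M

Tl2S(s) ⇌ 2 Tl^+ + S^2-
Ksp = [Tl^+]^2[S^2-]
Let s = moles of Tl2S that dissolve per litre. [Tl^+] = 0.0851 + 2s ≈ 0.0851, [S^2-] = s (Ksp is small, so little additional dissolves).
Ksp ≈ (0.0851)^2 × s
s = 7.62 × 10^-20 M
Check: 2s = 1.5 × 10^-19 ≪ 0.0851, so the approximation is valid.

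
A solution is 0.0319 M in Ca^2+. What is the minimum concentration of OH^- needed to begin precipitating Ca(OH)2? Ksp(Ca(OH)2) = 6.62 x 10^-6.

Ca(OH)2(s) ⇌ Ca^2+ + 2 OH^-
Ksp = [Ca^2+][OH^-]^2
Precipitation begins when Q = Ksp. With [Ca^2+] = 0.0319 M:
6.62 x 10^-6 = (0.0319) × [OH^-]^2
[OH^-] = (6.62 x 10^-6 / 3.19 x 10^-2)^(1/2) = 1.44 × 10^-2 M

[OH^-] ≈ 1.44 × 10^-2 M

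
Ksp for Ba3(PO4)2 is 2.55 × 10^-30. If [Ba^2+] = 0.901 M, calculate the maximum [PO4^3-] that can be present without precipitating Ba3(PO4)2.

1.87e-15 M

Ba3(PO4)2(s) <=> 3 Ba^2+(aq) + 2 PO4^3-(aq)
Ksp = [Ba^2+]^3[PO4^3-]^2
Precipitation begins when Q = Ksp. With [Ba^2+] = 0.901 M:
2.55 × 10^-30 = (0.901)^3 × [PO4^3-]^2
[PO4^3-] = (2.55 × 10^-30 / 7.314 × 10^-1)^(1/2) = 1.87 × 10^-15 M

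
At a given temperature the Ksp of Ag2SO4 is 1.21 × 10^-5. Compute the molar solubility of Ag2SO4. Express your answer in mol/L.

s ≈ 0.0145 M

Ag2SO4(s) <=> 2 Ag^+ + SO4^2-
Ksp = [Ag^+]^2[SO4^2-]
Let s = molar solubility. Then [Ag^+] = 2s and [SO4^2-] = s.
Ksp = (2s)^2s = 4s^3
s^3 = 1.21 × 10^-5 / 4, so s = 1.45 × 10^-2 M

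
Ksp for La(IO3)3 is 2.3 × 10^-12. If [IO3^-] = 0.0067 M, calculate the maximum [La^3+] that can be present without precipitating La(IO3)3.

La(IO3)3(s) <=> La^3+ + 3 IO3^-
Ksp = [La^3+][IO3^-]^3
Precipitation begins when Q = Ksp. With [IO3^-] = 0.0067 M:
2.3 × 10^-12 = (0.0067)^3 × [La^3+]
[La^3+] = (2.3 × 10^-12 / 3.01 × 10^-7) = 7.6 × 10^-6 M

7.6 x 10^-6 M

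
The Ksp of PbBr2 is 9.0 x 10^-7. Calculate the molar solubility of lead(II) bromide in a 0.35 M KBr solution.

s = 7.3e-6 M

PbBr2(s) ⇌ Pb^2+ + 2 Br^-
Ksp = [Pb^2+][Br^-]^2
Let s = moles of PbBr2 that dissolve per litre. [Pb^2+] = s, [Br^-] = 0.35 + 2s ≈ 0.35 (since Br^- from KBr dominates).
Ksp ≈ s × (0.35)^2
s = 7.3 x 10^-6 M
Check: 2s = 1.5 × 10^-5 ≪ 0.35, so the approximation is valid.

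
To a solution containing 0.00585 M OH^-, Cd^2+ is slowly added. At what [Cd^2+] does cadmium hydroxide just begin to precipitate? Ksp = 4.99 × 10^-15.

[Cd^2+] = 1.46 × 10^-10 M

Cd(OH)2(s) ⇌ Cd^2+(aq) + 2 OH^-(aq)
Ksp = [Cd^2+][OH^-]^2
Precipitation begins when Q = Ksp. With [OH^-] = 0.00585 M:
4.99 × 10^-15 = (0.00585)^2 × [Cd^2+]
[Cd^2+] = (4.99 × 10^-15 / 3.422 × 10^-5) = 1.46 × 10^-10 M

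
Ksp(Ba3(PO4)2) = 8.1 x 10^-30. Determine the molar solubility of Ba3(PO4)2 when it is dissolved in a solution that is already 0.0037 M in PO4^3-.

Ba3(PO4)2(s) ⇌ 3 Ba^2+(aq) + 2 PO4^3-(aq)
Ksp = [Ba^2+]^3[PO4^3-]^2
Let s be the molar solubility in this solution. [Ba^2+] = 3s, [PO4^3-] = 0.0037 + 2s ≈ 0.0037 (common-ion effect: PO4^3- is already 0.0037 M).
Ksp ≈ (3s)^3 × (0.0037)^2
s = 2.8 × 10^-9 M
Check: 2s = 5.6 × 10^-9 ≪ 0.0037, so the approximation is valid.

s ≈ 2.8 × 10^-9 M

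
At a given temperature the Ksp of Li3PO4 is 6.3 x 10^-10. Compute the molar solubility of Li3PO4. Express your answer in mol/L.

Li3PO4(s) ⇌ 3 Li^+(aq) + PO4^3-(aq)
Ksp = [Li^+]^3[PO4^3-]
Let s = molar solubility. Then [Li^+] = 3s and [PO4^3-] = s.
Substituting: Ksp = (3s)^3s = 27s^4
Solving, s = (6.3 x 10^-10/27)^(1/4) = 2.2 × 10^-3 M

s = 2.2e-3 M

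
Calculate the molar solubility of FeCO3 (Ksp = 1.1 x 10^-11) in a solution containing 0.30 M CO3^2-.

s = 3.7e-11 M

FeCO3(s) ⇌ Fe^2+(aq) + CO3^2-(aq)
Ksp = [Fe^2+][CO3^2-]
Let s be the molar solubility in this solution. [Fe^2+] = s, [CO3^2-] = 0.30 + s ≈ 0.30 (common-ion effect: CO3^2- is already 0.30 M).
Ksp ≈ s × 0.30
s = 3.7 x 10^-11 M
Check: s = 3.7 × 10^-11 ≪ 0.30, so the approximation is valid.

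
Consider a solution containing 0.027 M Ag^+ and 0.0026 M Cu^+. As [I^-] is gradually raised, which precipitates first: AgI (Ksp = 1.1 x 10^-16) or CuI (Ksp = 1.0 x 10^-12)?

AgI

Each salt begins to precipitate when Q = Ksp, i.e. when [I^-] reaches its threshold.
For AgI: 1.1 x 10^-16 = 0.027 × [I^-]  ⇒  [I^-] = 4.1 × 10^-15 M.
For CuI: 1.0 x 10^-12 = 0.0026 × [I^-]  ⇒  [I^-] = 3.8 × 10^-10 M.
The salt with the lower threshold [I^-] precipitates first: AgI.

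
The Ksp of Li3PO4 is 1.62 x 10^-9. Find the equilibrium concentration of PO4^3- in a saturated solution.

[PO4^3-] = 2.78e-3 M

Li3PO4(s) ⇌ 3 Li^+ + PO4^3-
Ksp = [Li^+]^3[PO4^3-]
For each mole of Li3PO4 that dissolves: [Li^+] = 3s, [PO4^3-] = s.
So Ksp = (3s)^3 × s = 27s^4
Solving, s = (1.62 x 10^-9/27)^(1/4) = 2.783 x 10^-3 M
[PO4^3-] = s = 2.78 × 10^-3 M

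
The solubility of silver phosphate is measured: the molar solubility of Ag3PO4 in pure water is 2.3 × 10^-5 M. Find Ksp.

Ksp ≈ 7.6 x 10^-18

Ag3PO4(s) ⇌ 3 Ag^+(aq) + PO4^3-(aq)
With molar solubility s: [Ag^+] = 3s, [PO4^3-] = s.
Ksp = [Ag^+]^3[PO4^3-]
So Ksp = (3s)^3 × s = 27s^4
Ksp = 27 × (2.3 × 10^-5)^4 = 7.6 × 10^-18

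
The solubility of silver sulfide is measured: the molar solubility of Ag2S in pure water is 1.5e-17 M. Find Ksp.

Ag2S(s) ⇌ 2 Ag^+ + S^2-
With molar solubility s: [Ag^+] = 2s, [S^2-] = s.
Ksp = [Ag^+]^2[S^2-]
So Ksp = (2s)^2 × s = 4s^3
Ksp = 4 × (1.5 x 10^-17)^3 = 1.4 × 10^-50

Ksp = 1.4e-50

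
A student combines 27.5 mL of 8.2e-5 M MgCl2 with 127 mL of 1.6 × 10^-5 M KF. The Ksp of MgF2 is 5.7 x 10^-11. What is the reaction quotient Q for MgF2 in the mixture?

Total volume = 27.5 + 127 = 154.5 mL.
[Mg^2+] = 8.2 × 10^-5 × (27.5/154.5) = 1.46 x 10^-5 M
[F^-] = 1.6 × 10^-5 × (127/154.5) = 1.32 × 10^-5 M
MgF2(s) <=> Mg^2+ + 2 F^-, so Q = [Mg^2+][F^-]^2
Q = (1.46 × 10^-5)(1.32 × 10^-5)^2 = 2.5 × 10^-15
Q < Ksp, so no precipitate of MgF2 forms.

Q ≈ 2.5e-15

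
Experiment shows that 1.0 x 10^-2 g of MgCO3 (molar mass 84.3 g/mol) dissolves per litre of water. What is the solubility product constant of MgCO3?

Molar solubility s = (1.0 × 10^-2 g/L) / (84.3 g/mol) = 1.19 x 10^-4 M.
MgCO3(s) ⇌ Mg^2+(aq) + CO3^2-(aq)
With molar solubility s: [Mg^2+] = s, [CO3^2-] = s.
Ksp = [Mg^2+][CO3^2-]
Ksp = (s)(s) = s^2
With s = 1.19 x 10^-4: Ksp = 1.4 x 10^-8

Ksp ≈ 1.4e-8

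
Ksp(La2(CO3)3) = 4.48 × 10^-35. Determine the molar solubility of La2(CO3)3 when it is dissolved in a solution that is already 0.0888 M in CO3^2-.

La2(CO3)3(s) ⇌ 2 La^3+(aq) + 3 CO3^2-(aq)
Ksp = [La^3+]^2[CO3^2-]^3
If s mol/L dissolves here, [La^3+] = 2s, [CO3^2-] = 0.0888 + 3s ≈ 0.0888 (common-ion effect: CO3^2- is already 0.0888 M).
Ksp ≈ (2s)^2 × (0.0888)^3
s = 1.26 × 10^-16 M
Check: 3s = 3.8 x 10^-16 ≪ 0.0888, so the approximation is valid.

s = 1.26 × 10^-16 M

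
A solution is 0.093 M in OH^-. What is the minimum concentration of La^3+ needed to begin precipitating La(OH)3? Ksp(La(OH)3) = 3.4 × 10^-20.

La(OH)3(s) ⇌ La^3+ + 3 OH^-
Ksp = [La^3+][OH^-]^3
Precipitation begins when Q = Ksp. With [OH^-] = 0.093 M:
3.4 × 10^-20 = (0.093)^3 × [La^3+]
[La^3+] = (3.4 × 10^-20 / 8.04 × 10^-4) = 4.2 × 10^-17 M

[La^3+] = 4.2 × 10^-17 M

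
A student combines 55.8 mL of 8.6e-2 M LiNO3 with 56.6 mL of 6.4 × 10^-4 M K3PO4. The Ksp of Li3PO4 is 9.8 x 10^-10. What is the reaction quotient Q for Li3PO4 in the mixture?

Q ≈ 2.5 × 10^-8

Total volume = 55.8 + 56.6 = 112.4 mL.
[Li^+] = 8.6 x 10^-2 × (55.8/112.4) = 4.27 x 10^-2 M
[PO4^3-] = 6.4 x 10^-4 × (56.6/112.4) = 3.22 x 10^-4 M
Li3PO4(s) ⇌ 3 Li^+ + PO4^3-, so Q = [Li^+]^3[PO4^3-]
Q = (4.27 × 10^-2)^3(3.22 x 10^-4) = 2.5 x 10^-8
Q > Ksp, so Li3PO4 will precipitate.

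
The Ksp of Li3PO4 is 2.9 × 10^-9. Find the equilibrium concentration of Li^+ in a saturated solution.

9.7e-3 M

Li3PO4(s) ⇌ 3 Li^+(aq) + PO4^3-(aq)
Ksp = [Li^+]^3[PO4^3-]
If s mol/L of Li3PO4 dissolves, [Li^+] = 3s and [PO4^3-] = s.
So Ksp = (3s)^3 × s = 27s^4
s^4 = 2.9 × 10^-9 / 27, so s = 3.22 x 10^-3 M
[Li^+] = 3s = 9.7 × 10^-3 M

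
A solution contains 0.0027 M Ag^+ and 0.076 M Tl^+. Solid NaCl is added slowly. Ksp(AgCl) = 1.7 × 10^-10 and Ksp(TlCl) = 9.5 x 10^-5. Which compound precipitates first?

Each salt begins to precipitate when Q = Ksp, i.e. when [Cl^-] reaches its threshold.
For AgCl: 1.7 × 10^-10 = 0.0027 × [Cl^-]  ⇒  [Cl^-] = 6.3 x 10^-8 M.
For TlCl: 9.5 x 10^-5 = 0.076 × [Cl^-]  ⇒  [Cl^-] = 1.3 × 10^-3 M.
The salt with the lower threshold [Cl^-] precipitates first: AgCl.

AgCl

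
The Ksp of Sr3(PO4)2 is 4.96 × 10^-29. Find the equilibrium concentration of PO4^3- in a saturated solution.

Sr3(PO4)2(s) ⇌ 3 Sr^2+ + 2 PO4^3-
Ksp = [Sr^2+]^3[PO4^3-]^2
Let s = molar solubility. Then [Sr^2+] = 3s and [PO4^3-] = 2s.
Substituting: Ksp = (3s)^3(2s)^2 = 108s^5
s = (4.96 × 10^-29 / 108)^(1/5) = 8.559 × 10^-7 M
[PO4^3-] = 2s = 1.71 × 10^-6 M

1.71 × 10^-6 M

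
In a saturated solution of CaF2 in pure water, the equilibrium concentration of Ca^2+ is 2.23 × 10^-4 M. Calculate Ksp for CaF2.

Ksp = 4.44 × 10^-11

CaF2(s) <=> Ca^2+ + 2 F^-
Stoichiometry gives [F^-] = (2/1)[Ca^2+] = 4.460 × 10^-4 M.
Ksp = [Ca^2+][F^-]^2
Ksp = 2.23 x 10^-4 × (4.460 x 10^-4)^2 = 4.44 x 10^-11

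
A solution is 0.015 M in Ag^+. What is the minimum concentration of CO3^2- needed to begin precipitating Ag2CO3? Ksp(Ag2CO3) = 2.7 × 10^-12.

1.2 x 10^-8 M

Ag2CO3(s) ⇌ 2 Ag^+ + CO3^2-
Ksp = [Ag^+]^2[CO3^2-]
Precipitation begins when Q = Ksp. With [Ag^+] = 0.015 M:
2.7 × 10^-12 = (0.015)^2 × [CO3^2-]
[CO3^2-] = (2.7 × 10^-12 / 2.25 x 10^-4) = 1.2 x 10^-8 M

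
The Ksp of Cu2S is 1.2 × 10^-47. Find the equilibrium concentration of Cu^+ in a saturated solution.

Cu2S(s) <=> 2 Cu^+(aq) + S^2-(aq)
Ksp = [Cu^+]^2[S^2-]
With molar solubility s: [Cu^+] = 2s, [S^2-] = s.
So Ksp = (2s)^2 × s = 4s^3
s = (1.2 × 10^-47 / 4)^(1/3) = 1.44 x 10^-16 M
[Cu^+] = 2s = 2.9 x 10^-16 M

[Cu^+] = 2.9 × 10^-16 M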